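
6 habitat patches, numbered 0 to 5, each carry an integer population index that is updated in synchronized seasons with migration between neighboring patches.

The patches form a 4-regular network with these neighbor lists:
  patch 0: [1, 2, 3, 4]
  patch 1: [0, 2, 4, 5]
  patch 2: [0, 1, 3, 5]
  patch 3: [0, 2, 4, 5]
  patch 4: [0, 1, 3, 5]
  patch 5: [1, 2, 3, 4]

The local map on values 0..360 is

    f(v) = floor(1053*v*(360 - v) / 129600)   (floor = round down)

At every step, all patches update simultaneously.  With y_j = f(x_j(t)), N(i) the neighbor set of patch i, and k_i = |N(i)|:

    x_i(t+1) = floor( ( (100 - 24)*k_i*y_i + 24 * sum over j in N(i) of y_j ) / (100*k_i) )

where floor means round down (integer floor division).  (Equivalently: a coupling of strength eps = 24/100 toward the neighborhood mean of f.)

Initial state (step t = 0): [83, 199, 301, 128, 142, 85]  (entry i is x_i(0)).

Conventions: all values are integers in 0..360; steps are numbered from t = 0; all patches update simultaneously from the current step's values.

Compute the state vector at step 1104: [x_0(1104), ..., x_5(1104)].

Simulating step by step:
t=0: [83, 199, 301, 128, 142, 85]
t=1: [195, 243, 162, 229, 243, 197]
t=2: [256, 236, 257, 245, 235, 255]
t=3: [219, 233, 217, 226, 234, 220]
t=4: [248, 241, 250, 246, 240, 248]
t=5: [226, 231, 224, 226, 232, 226]
t=6: [245, 242, 246, 245, 241, 245]
t=7: [228, 231, 227, 228, 232, 228]
t=8: [243, 242, 244, 243, 241, 243]
t=9: [231, 231, 229, 231, 232, 231]
t=10: [242, 242, 242, 242, 241, 242]
t=11: [232, 232, 232, 232, 232, 232]
t=12: [241, 241, 241, 241, 241, 241]
t=13: [233, 233, 233, 233, 233, 233]
t=14: [240, 240, 240, 240, 240, 240]
t=15: [234, 234, 234, 234, 234, 234]
t=16: [239, 239, 239, 239, 239, 239]
t=17: [234, 234, 234, 234, 234, 234]

Answer: [239, 239, 239, 239, 239, 239]
Key observation: The state at step 15, [234, 234, 234, 234, 234, 234], reappears at step 17: the system is in a cycle of period 2 from step 15 on.  Therefore the state at step 1104 equals the state at step 15 + ((1104 - 15) mod 2) = 16, which is [239, 239, 239, 239, 239, 239].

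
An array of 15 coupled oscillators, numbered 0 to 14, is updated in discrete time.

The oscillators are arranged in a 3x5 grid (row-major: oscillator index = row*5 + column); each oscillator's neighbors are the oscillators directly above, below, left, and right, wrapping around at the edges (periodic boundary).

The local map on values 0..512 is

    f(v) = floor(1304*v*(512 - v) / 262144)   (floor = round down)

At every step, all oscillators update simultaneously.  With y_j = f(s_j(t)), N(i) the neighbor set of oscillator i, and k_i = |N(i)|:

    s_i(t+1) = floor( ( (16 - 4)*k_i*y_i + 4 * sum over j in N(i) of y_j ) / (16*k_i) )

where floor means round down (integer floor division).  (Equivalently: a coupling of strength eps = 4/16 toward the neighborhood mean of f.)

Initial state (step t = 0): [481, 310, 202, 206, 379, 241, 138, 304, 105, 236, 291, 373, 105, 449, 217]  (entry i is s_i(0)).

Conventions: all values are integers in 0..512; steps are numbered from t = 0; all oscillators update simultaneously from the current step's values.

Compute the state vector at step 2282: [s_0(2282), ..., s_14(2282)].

Answer: [311, 311, 311, 311, 311, 311, 311, 311, 311, 311, 311, 311, 311, 311, 311]
Key observation: The state at step 7, [310, 310, 310, 310, 310, 310, 310, 310, 310, 310, 310, 310, 310, 310, 310], reappears at step 9: the system is in a cycle of period 2 from step 7 on.  Therefore the state at step 2282 equals the state at step 7 + ((2282 - 7) mod 2) = 8, which is [311, 311, 311, 311, 311, 311, 311, 311, 311, 311, 311, 311, 311, 311, 311].

Derivation:
t=0: [481, 310, 202, 206, 379, 241, 138, 304, 105, 236, 291, 373, 105, 449, 217]
t=1: [130, 289, 305, 291, 251, 303, 267, 297, 227, 312, 300, 261, 222, 170, 303]
t=2: [265, 315, 315, 317, 318, 311, 323, 317, 317, 312, 312, 323, 317, 296, 313]
t=3: [320, 308, 307, 307, 307, 310, 304, 306, 307, 309, 310, 304, 307, 315, 309]
t=4: [306, 311, 312, 312, 312, 310, 313, 313, 312, 312, 310, 313, 312, 309, 311]
t=5: [312, 310, 309, 310, 310, 310, 309, 309, 310, 310, 310, 309, 310, 311, 310]
t=6: [310, 311, 311, 311, 310, 311, 311, 311, 311, 311, 311, 311, 311, 310, 310]
t=7: [310, 310, 310, 310, 310, 310, 310, 310, 310, 310, 310, 310, 310, 310, 310]
t=8: [311, 311, 311, 311, 311, 311, 311, 311, 311, 311, 311, 311, 311, 311, 311]
t=9: [310, 310, 310, 310, 310, 310, 310, 310, 310, 310, 310, 310, 310, 310, 310]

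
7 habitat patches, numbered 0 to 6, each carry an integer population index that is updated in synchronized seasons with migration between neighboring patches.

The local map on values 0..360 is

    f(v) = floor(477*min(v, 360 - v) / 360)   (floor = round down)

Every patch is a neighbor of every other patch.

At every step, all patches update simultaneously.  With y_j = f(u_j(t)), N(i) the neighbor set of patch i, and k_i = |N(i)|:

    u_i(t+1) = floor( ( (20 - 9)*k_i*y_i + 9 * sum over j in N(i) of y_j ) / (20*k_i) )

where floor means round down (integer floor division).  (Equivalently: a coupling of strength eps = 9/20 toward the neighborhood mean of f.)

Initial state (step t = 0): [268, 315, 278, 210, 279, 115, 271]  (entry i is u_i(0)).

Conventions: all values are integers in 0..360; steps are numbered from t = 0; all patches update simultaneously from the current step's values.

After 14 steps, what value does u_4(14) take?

Answer: u_4(14) = 165

Derivation:
t=0: [268, 315, 278, 210, 279, 115, 271]
t=1: [122, 92, 115, 158, 115, 136, 120]
t=2: [161, 142, 157, 184, 157, 170, 160]
t=3: [212, 200, 210, 222, 210, 218, 212]
t=4: [195, 203, 196, 189, 196, 192, 195]
t=5: [218, 213, 217, 221, 217, 219, 218]
t=6: [188, 191, 188, 186, 188, 187, 188]
t=7: [227, 225, 227, 228, 227, 228, 227]
t=8: [175, 176, 175, 174, 175, 174, 175]
t=9: [231, 231, 231, 230, 231, 230, 231]
t=10: [170, 170, 170, 171, 170, 171, 170]
t=11: [225, 225, 225, 225, 225, 225, 225]
t=12: [178, 178, 178, 178, 178, 178, 178]
t=13: [235, 235, 235, 235, 235, 235, 235]
t=14: [165, 165, 165, 165, 165, 165, 165]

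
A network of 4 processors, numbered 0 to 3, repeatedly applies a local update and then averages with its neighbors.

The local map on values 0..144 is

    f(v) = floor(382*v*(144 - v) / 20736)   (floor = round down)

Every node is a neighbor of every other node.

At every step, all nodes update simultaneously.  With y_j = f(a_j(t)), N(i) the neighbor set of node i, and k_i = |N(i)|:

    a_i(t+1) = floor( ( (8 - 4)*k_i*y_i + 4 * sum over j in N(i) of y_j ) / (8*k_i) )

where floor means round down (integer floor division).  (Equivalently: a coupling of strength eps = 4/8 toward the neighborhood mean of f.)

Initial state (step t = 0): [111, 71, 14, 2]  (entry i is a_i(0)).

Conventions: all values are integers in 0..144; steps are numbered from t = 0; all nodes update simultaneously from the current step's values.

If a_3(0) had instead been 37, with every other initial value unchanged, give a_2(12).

Simulating step by step:
t=0: [111, 71, 14, 37]
t=1: [66, 76, 55, 68]
t=2: [93, 94, 92, 94]
t=3: [86, 86, 87, 86]
t=4: [91, 91, 91, 91]
t=5: [88, 88, 88, 88]
t=6: [90, 90, 90, 90]
t=7: [89, 89, 89, 89]
t=8: [90, 90, 90, 90]
t=9: [89, 89, 89, 89]
t=10: [90, 90, 90, 90]
t=11: [89, 89, 89, 89]
t=12: [90, 90, 90, 90]

Answer: a_2(12) = 90
Key observation: This trace re-runs the system from the modified initial state.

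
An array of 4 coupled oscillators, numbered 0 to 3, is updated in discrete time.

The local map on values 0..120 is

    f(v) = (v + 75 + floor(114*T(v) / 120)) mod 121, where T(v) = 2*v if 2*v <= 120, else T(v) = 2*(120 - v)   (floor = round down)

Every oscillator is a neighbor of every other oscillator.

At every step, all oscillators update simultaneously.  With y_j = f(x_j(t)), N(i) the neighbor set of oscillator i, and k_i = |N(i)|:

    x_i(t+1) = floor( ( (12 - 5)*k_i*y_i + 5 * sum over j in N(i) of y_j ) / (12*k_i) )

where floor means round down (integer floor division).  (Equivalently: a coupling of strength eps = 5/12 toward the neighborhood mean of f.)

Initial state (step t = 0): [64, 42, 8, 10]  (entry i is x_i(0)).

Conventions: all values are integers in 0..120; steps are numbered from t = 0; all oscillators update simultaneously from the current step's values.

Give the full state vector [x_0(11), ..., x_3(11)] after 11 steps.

Answer: [93, 93, 93, 93]

Derivation:
t=0: [64, 42, 8, 10]
t=1: [40, 72, 82, 85]
t=2: [86, 107, 103, 102]
t=3: [97, 88, 90, 91]
t=4: [96, 100, 100, 99]
t=5: [93, 92, 92, 92]
t=6: [98, 98, 98, 98]
t=7: [93, 93, 93, 93]
t=8: [98, 98, 98, 98]
t=9: [93, 93, 93, 93]
t=10: [98, 98, 98, 98]
t=11: [93, 93, 93, 93]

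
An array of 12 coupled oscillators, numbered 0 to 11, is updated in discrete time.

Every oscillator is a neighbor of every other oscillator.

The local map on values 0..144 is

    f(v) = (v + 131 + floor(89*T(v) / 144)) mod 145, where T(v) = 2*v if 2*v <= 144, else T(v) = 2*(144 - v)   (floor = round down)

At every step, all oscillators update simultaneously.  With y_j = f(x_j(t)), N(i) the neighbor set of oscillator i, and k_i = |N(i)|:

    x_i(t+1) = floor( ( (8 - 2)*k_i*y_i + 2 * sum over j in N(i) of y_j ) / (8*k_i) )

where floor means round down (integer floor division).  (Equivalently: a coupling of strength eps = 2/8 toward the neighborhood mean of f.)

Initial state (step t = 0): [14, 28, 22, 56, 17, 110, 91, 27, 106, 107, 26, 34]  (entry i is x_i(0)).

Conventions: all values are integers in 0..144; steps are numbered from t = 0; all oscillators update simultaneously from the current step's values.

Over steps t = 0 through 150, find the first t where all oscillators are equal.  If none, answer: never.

Answer: never
Key observation: The state at step 5 reappears at step 7 — the system is in a cycle of period 2 from step 5 on.  No step 0..7 is synchronized, and the cycle repeats forever, so no step up to 150 (or ever) has all oscillators equal.

Derivation:
t=0: [14, 28, 22, 56, 17, 110, 91, 27, 106, 107, 26, 34]  (not all equal)
t=1: [33, 56, 46, 102, 38, 121, 124, 54, 121, 121, 53, 66]  (not all equal)
t=2: [73, 111, 94, 131, 81, 128, 128, 107, 128, 128, 106, 127]  (not all equal)
t=3: [34, 133, 136, 130, 138, 130, 130, 134, 130, 130, 134, 131]  (not all equal)
t=4: [79, 130, 129, 131, 129, 131, 131, 130, 131, 131, 130, 131]  (not all equal)
t=5: [33, 129, 129, 129, 129, 129, 129, 129, 129, 129, 129, 129]  (not all equal)
t=6: [77, 131, 131, 131, 131, 131, 131, 131, 131, 131, 131, 131]  (not all equal)
t=7: [33, 129, 129, 129, 129, 129, 129, 129, 129, 129, 129, 129]  (not all equal)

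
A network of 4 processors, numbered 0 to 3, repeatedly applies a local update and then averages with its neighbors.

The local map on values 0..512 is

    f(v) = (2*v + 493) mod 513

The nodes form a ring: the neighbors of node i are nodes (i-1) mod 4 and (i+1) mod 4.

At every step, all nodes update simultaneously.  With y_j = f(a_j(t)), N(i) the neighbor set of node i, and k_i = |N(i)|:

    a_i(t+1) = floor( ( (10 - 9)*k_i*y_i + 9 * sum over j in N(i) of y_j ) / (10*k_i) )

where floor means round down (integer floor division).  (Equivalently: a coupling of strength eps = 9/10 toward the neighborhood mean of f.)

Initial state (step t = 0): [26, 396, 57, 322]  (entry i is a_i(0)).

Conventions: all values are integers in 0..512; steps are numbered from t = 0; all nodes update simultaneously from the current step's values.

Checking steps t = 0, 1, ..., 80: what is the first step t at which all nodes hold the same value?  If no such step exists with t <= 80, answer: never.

Simulating step by step:
t=0: [26, 396, 57, 322]  (not all equal)
t=1: [169, 82, 175, 67]  (not all equal)
t=2: [147, 306, 149, 303]  (not all equal)
t=3: [95, 256, 96, 255]  (not all equal)
t=4: [458, 203, 459, 202]  (not all equal)
t=5: [384, 384, 385, 384]  (not all equal)
t=6: [235, 235, 235, 235]  (all equal)

Answer: 6
Key observation: Synchronization is absorbing here: once all nodes are equal they stay equal, and step 6 is the first all-equal step.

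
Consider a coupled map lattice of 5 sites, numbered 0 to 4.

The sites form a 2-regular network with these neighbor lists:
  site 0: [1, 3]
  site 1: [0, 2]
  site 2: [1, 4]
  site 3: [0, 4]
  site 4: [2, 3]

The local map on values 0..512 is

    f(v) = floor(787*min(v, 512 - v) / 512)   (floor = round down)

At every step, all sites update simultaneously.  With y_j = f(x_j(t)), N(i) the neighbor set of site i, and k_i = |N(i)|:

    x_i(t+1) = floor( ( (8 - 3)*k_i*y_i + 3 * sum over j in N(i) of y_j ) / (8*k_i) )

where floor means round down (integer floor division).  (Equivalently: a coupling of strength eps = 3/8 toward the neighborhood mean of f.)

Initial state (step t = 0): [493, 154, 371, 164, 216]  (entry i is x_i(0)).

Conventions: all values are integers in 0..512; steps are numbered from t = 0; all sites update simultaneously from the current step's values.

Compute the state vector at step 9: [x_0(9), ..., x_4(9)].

Answer: [320, 298, 256, 283, 251]

Derivation:
t=0: [493, 154, 371, 164, 216]
t=1: [109, 193, 241, 225, 295]
t=2: [224, 285, 349, 309, 342]
t=3: [338, 328, 270, 308, 268]
t=4: [278, 295, 355, 316, 362]
t=5: [343, 320, 256, 298, 245]
t=6: [278, 306, 371, 324, 370]
t=7: [337, 305, 235, 288, 230]
t=8: [291, 316, 351, 331, 352]
t=9: [320, 298, 256, 283, 251]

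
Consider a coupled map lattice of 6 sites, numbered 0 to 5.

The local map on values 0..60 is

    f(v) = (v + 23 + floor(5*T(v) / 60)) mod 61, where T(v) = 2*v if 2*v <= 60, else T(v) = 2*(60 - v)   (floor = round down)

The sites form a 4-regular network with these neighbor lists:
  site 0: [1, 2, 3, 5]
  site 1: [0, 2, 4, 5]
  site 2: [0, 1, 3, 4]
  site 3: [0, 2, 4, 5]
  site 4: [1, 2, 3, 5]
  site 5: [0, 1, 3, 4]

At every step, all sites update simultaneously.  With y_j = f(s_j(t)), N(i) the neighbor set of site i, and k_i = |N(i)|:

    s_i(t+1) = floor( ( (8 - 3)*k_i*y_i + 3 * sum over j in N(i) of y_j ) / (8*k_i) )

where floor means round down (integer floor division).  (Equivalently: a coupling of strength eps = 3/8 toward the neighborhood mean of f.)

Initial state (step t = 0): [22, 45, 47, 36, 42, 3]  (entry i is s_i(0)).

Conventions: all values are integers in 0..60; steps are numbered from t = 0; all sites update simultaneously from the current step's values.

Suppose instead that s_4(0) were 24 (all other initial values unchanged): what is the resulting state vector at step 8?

Answer: [17, 19, 17, 12, 17, 17]
Key observation: This trace re-runs the system from the modified initial state.

Derivation:
t=0: [22, 45, 47, 36, 24, 3]
t=1: [34, 18, 17, 14, 36, 26]
t=2: [16, 36, 34, 33, 17, 41]
t=3: [32, 9, 13, 45, 32, 17]
t=4: [48, 39, 38, 24, 48, 41]
t=5: [13, 5, 9, 34, 13, 11]
t=6: [32, 31, 30, 13, 32, 31]
t=7: [56, 58, 56, 45, 56, 56]
t=8: [17, 19, 17, 12, 17, 17]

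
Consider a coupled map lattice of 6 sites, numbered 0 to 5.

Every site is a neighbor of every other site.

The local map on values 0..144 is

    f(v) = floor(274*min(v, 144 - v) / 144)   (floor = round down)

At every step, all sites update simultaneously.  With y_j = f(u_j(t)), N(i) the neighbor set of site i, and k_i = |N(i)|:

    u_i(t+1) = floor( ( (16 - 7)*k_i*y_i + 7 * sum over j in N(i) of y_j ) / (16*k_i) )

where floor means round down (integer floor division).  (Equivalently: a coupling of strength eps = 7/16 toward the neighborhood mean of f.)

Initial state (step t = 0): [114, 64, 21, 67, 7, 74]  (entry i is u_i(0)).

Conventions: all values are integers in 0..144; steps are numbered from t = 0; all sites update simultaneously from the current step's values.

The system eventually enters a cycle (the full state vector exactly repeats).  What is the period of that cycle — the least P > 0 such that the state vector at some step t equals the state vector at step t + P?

Simulating step by step:
t=0: [114, 64, 21, 67, 7, 74]
t=1: [69, 100, 61, 103, 49, 106]
t=2: [112, 89, 105, 87, 94, 84]
t=3: [77, 97, 83, 99, 93, 102]
t=4: [112, 94, 106, 92, 97, 89]
t=5: [73, 90, 79, 91, 87, 94]
t=6: [122, 106, 116, 105, 109, 103]
t=7: [53, 67, 58, 68, 64, 70]
t=8: [110, 123, 115, 124, 120, 126]
t=9: [54, 42, 50, 42, 45, 40]
t=10: [93, 82, 90, 82, 85, 81]
t=11: [104, 113, 106, 113, 111, 114]
t=12: [69, 61, 67, 61, 62, 60]
t=13: [125, 118, 123, 118, 118, 117]
t=14: [40, 47, 42, 47, 47, 48]
t=15: [80, 87, 82, 87, 87, 88]
t=16: [115, 109, 114, 109, 109, 108]
t=17: [59, 64, 60, 64, 64, 65]
t=18: [115, 119, 116, 119, 119, 120]
t=19: [51, 48, 50, 48, 48, 47]
t=20: [94, 91, 93, 91, 91, 90]
t=21: [97, 99, 98, 99, 99, 100]
t=22: [87, 85, 86, 85, 85, 84]
t=23: [109, 111, 110, 111, 111, 112]
t=24: [64, 62, 63, 62, 62, 61]
t=25: [119, 117, 118, 117, 117, 116]
t=26: [48, 50, 49, 50, 50, 51]
t=27: [92, 94, 93, 94, 94, 95]
t=28: [96, 95, 96, 95, 95, 94]
t=29: [91, 92, 91, 92, 92, 93]
t=30: [99, 98, 99, 98, 98, 97]
t=31: [85, 86, 85, 86, 86, 87]
t=32: [111, 110, 111, 110, 110, 109]
t=33: [62, 63, 62, 63, 63, 64]
t=34: [117, 118, 117, 118, 118, 119]
t=35: [50, 49, 50, 49, 49, 48]
t=36: [94, 93, 94, 93, 93, 92]
t=37: [95, 96, 95, 96, 96, 97]
t=38: [92, 91, 92, 91, 91, 90]
t=39: [98, 99, 98, 99, 99, 100]
t=40: [86, 85, 86, 85, 85, 84]
t=41: [110, 111, 110, 111, 111, 112]
t=42: [63, 62, 63, 62, 62, 61]
t=43: [118, 117, 118, 117, 117, 116]
t=44: [49, 50, 49, 50, 50, 51]
t=45: [93, 94, 93, 94, 94, 95]
t=46: [96, 95, 96, 95, 95, 94]

Answer: 18
Key observation: The state at step 28, [96, 95, 96, 95, 95, 94], reappears at step 46 — and no state repeats earlier — so the cycle the system enters has period 18.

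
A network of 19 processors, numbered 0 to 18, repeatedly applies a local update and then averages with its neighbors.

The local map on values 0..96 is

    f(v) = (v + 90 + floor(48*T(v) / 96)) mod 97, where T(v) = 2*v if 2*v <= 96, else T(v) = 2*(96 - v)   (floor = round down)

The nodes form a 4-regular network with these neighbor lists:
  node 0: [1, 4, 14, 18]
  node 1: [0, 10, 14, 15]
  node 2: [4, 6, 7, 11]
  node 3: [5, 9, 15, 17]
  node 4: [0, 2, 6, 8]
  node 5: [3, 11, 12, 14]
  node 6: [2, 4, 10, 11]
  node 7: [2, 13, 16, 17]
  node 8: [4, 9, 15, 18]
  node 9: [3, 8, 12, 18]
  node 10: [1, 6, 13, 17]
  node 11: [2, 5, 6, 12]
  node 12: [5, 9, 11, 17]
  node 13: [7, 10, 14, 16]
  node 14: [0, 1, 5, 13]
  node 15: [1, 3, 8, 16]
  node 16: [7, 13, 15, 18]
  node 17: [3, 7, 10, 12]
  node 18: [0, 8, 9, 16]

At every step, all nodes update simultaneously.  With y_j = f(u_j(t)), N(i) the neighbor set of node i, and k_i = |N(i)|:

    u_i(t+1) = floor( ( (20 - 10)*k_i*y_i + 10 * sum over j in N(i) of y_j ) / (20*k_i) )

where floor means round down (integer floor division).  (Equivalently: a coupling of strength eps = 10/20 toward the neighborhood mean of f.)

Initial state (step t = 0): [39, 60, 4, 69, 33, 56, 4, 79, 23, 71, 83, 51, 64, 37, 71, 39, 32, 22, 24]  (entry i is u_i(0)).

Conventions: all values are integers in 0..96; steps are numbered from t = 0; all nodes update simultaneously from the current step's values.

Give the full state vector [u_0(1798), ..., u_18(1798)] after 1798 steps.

Answer: [89, 89, 89, 89, 89, 89, 89, 89, 89, 89, 89, 89, 89, 89, 89, 89, 89, 89, 89]
Key observation: The state at step 3, [89, 89, 89, 89, 89, 89, 89, 89, 89, 89, 89, 89, 89, 89, 89, 89, 89, 89, 89], reappears at step 4: the system is in a cycle of period 1 from step 3 on.  Therefore the state at step 1798 equals the state at step 3 + ((1798 - 3) mod 1) = 3, which is [89, 89, 89, 89, 89, 89, 89, 89, 89, 89, 89, 89, 89, 89, 89, 89, 89, 89, 89].

Derivation:
t=0: [39, 60, 4, 69, 33, 56, 4, 79, 23, 71, 83, 51, 64, 37, 71, 39, 32, 22, 24]
t=1: [70, 84, 30, 80, 43, 89, 30, 64, 52, 76, 68, 67, 82, 74, 84, 69, 62, 63, 52]
t=2: [87, 89, 65, 89, 75, 89, 65, 84, 87, 89, 84, 80, 89, 89, 89, 89, 89, 89, 89]
t=3: [89, 89, 89, 89, 89, 89, 89, 89, 89, 89, 89, 89, 89, 89, 89, 89, 89, 89, 89]
t=4: [89, 89, 89, 89, 89, 89, 89, 89, 89, 89, 89, 89, 89, 89, 89, 89, 89, 89, 89]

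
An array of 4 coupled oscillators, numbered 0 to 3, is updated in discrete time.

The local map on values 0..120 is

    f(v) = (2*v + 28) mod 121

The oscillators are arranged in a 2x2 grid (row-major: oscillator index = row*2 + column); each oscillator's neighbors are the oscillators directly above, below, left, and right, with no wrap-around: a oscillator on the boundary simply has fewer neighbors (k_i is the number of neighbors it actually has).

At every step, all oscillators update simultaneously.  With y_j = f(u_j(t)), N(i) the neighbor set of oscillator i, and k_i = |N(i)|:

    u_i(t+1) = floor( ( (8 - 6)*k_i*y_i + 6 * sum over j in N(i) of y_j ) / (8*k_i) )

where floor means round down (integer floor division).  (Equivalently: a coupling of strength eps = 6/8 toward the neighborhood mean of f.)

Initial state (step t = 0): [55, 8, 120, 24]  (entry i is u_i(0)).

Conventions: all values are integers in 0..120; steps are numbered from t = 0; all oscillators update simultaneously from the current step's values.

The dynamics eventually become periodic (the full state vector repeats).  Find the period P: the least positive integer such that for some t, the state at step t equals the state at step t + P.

Simulating step by step:
t=0: [55, 8, 120, 24]
t=1: [30, 45, 41, 45]
t=2: [107, 106, 104, 115]
t=3: [87, 35, 34, 91]
t=4: [93, 88, 87, 95]
t=5: [84, 92, 91, 85]
t=6: [86, 79, 79, 86]
t=7: [68, 75, 75, 68]
t=8: [53, 46, 46, 53]
t=9: [93, 39, 39, 93]
t=10: [102, 96, 96, 102]
t=11: [102, 108, 108, 102]
t=12: [29, 83, 83, 29]
t=13: [76, 82, 82, 76]
t=14: [68, 62, 62, 68]
t=15: [34, 40, 40, 34]
t=16: [105, 99, 99, 105]
t=17: [108, 114, 114, 108]
t=18: [11, 5, 5, 11]
t=19: [41, 47, 47, 41]
t=20: [28, 82, 82, 28]
t=21: [74, 80, 80, 74]
t=22: [64, 58, 58, 64]
t=23: [26, 32, 32, 26]
t=24: [89, 83, 83, 89]
t=25: [76, 82, 82, 76]

Answer: 12
Key observation: The state at step 13, [76, 82, 82, 76], reappears at step 25 — and no state repeats earlier — so the cycle the system enters has period 12.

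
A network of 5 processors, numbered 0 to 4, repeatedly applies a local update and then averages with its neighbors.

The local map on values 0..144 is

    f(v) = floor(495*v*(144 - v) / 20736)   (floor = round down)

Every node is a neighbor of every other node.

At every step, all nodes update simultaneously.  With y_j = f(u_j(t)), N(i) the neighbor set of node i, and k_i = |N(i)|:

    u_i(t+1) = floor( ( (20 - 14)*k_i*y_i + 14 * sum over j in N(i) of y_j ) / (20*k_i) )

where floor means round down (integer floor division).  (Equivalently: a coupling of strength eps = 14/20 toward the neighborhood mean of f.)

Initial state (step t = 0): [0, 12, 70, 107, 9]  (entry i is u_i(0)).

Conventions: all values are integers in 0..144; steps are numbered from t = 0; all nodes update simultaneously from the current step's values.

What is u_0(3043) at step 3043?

Answer: u_0(3043) = 68
Key observation: The state at step 4, [123, 123, 123, 123, 123], reappears at step 8: the system is in a cycle of period 4 from step 4 on.  Therefore the state at step 3043 equals the state at step 4 + ((3043 - 4) mod 4) = 7, which is [68, 68, 68, 68, 68].

Derivation:
t=0: [0, 12, 70, 107, 9]
t=1: [49, 54, 64, 61, 53]
t=2: [116, 116, 117, 117, 116]
t=3: [76, 76, 76, 76, 76]
t=4: [123, 123, 123, 123, 123]
t=5: [61, 61, 61, 61, 61]
t=6: [120, 120, 120, 120, 120]
t=7: [68, 68, 68, 68, 68]
t=8: [123, 123, 123, 123, 123]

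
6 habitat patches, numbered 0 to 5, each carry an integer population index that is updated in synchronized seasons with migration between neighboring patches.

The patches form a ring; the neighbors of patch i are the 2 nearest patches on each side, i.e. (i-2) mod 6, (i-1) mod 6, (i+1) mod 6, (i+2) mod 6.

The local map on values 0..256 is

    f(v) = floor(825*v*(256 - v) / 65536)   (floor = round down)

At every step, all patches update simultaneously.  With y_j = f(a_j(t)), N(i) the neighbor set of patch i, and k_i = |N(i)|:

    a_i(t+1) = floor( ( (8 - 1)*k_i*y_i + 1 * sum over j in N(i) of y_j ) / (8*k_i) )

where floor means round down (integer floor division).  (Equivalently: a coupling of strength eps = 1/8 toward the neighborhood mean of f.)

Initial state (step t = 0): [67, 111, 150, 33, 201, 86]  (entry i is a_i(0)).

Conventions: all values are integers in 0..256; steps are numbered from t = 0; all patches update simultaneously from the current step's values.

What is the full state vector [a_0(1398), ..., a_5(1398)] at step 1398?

Simulating step by step:
t=0: [67, 111, 150, 33, 201, 86]
t=1: [161, 196, 193, 103, 141, 179]
t=2: [189, 151, 157, 194, 200, 174]
t=3: [161, 195, 190, 154, 143, 176]
t=4: [189, 152, 160, 193, 200, 178]
t=5: [161, 194, 189, 155, 143, 172]
t=6: [189, 154, 162, 194, 200, 181]
t=7: [160, 193, 187, 153, 143, 168]
t=8: [190, 156, 165, 195, 200, 186]
t=9: [158, 192, 185, 151, 143, 162]
t=10: [192, 158, 167, 196, 201, 190]
t=11: [155, 189, 183, 150, 141, 157]
t=12: [195, 162, 170, 197, 202, 194]
t=13: [151, 186, 180, 148, 139, 151]
t=14: [197, 166, 174, 198, 202, 198]
t=15: [148, 183, 175, 146, 139, 145]
t=16: [199, 171, 179, 200, 202, 200]
t=17: [144, 177, 170, 142, 138, 141]
t=18: [201, 178, 185, 201, 203, 203]
t=19: [140, 170, 162, 140, 136, 136]
t=20: [203, 186, 192, 203, 204, 204]
t=21: [136, 160, 152, 136, 133, 134]
t=22: [204, 194, 198, 204, 204, 204]
t=23: [133, 149, 143, 133, 133, 133]
t=24: [204, 200, 203, 204, 204, 204]
t=25: [133, 139, 134, 133, 133, 133]
t=26: [204, 204, 204, 204, 205, 204]
t=27: [132, 133, 132, 132, 131, 132]
t=28: [205, 205, 205, 205, 206, 205]
t=29: [130, 131, 130, 130, 129, 130]
t=30: [206, 206, 206, 206, 206, 206]
t=31: [129, 129, 129, 129, 129, 129]
t=32: [206, 206, 206, 206, 206, 206]

Answer: [206, 206, 206, 206, 206, 206]
Key observation: The state at step 30, [206, 206, 206, 206, 206, 206], reappears at step 32: the system is in a cycle of period 2 from step 30 on.  Therefore the state at step 1398 equals the state at step 30 + ((1398 - 30) mod 2) = 30, which is [206, 206, 206, 206, 206, 206].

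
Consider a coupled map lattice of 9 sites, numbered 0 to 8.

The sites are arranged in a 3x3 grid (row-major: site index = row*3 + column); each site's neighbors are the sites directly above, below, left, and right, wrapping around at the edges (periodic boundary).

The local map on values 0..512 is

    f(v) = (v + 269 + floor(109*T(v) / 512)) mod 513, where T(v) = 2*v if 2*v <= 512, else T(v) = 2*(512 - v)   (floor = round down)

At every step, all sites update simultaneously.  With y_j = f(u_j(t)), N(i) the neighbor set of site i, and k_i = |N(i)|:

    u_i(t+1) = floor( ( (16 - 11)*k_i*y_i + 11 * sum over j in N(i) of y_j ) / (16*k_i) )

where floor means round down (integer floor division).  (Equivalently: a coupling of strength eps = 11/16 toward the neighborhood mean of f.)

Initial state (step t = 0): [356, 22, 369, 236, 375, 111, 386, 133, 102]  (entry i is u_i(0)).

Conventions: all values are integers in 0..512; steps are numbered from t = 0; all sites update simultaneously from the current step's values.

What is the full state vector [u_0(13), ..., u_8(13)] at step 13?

Simulating step by step:
t=0: [356, 22, 369, 236, 375, 111, 386, 133, 102]
t=1: [188, 267, 284, 198, 278, 284, 257, 331, 346]
t=2: [80, 118, 121, 83, 121, 125, 106, 146, 149]
t=3: [409, 435, 438, 411, 438, 440, 428, 454, 457]
t=4: [215, 223, 223, 216, 223, 224, 221, 228, 229]
t=5: [67, 72, 73, 67, 73, 73, 71, 76, 77]
t=6: [367, 371, 371, 368, 371, 372, 370, 374, 374]
t=7: [185, 186, 186, 185, 186, 186, 186, 187, 187]
t=8: [20, 20, 20, 20, 20, 20, 20, 21, 21]
t=9: [297, 297, 297, 297, 297, 297, 297, 297, 297]
t=10: [144, 144, 144, 144, 144, 144, 144, 144, 144]
t=11: [474, 474, 474, 474, 474, 474, 474, 474, 474]
t=12: [246, 246, 246, 246, 246, 246, 246, 246, 246]
t=13: [106, 106, 106, 106, 106, 106, 106, 106, 106]

Answer: [106, 106, 106, 106, 106, 106, 106, 106, 106]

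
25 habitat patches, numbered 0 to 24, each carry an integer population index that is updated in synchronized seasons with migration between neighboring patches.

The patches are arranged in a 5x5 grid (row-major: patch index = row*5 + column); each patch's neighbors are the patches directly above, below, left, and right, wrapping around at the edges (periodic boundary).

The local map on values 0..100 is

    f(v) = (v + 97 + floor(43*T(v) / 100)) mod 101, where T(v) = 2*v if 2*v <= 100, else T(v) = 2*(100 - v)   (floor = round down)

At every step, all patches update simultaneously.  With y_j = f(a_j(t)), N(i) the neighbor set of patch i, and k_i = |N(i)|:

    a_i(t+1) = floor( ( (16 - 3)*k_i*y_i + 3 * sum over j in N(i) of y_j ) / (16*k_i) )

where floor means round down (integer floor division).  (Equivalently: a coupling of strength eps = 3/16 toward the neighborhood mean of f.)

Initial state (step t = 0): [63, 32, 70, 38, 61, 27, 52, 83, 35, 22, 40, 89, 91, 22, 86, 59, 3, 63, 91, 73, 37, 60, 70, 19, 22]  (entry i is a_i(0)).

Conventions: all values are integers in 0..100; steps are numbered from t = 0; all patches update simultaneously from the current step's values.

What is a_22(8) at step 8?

Answer: a_22(8) = 95

Derivation:
t=0: [63, 32, 70, 38, 61, 27, 52, 83, 35, 22, 40, 89, 91, 22, 86, 59, 3, 63, 91, 73, 37, 60, 70, 19, 22]
t=1: [85, 61, 88, 66, 83, 50, 85, 91, 60, 42, 72, 88, 91, 45, 87, 83, 17, 86, 88, 89, 66, 83, 88, 38, 42]
t=2: [92, 90, 93, 90, 91, 88, 92, 93, 88, 77, 92, 90, 93, 81, 92, 89, 39, 90, 91, 93, 90, 89, 92, 70, 76]
t=3: [94, 94, 94, 93, 93, 93, 94, 94, 93, 92, 94, 92, 94, 93, 93, 92, 72, 92, 93, 94, 93, 92, 93, 91, 92]
t=4: [95, 94, 95, 94, 94, 94, 94, 95, 94, 94, 94, 94, 94, 95, 94, 94, 92, 94, 94, 94, 94, 94, 94, 94, 94]
t=5: [95, 95, 95, 95, 95, 95, 95, 95, 95, 95, 95, 94, 95, 95, 95, 94, 94, 94, 95, 95, 95, 94, 95, 95, 95]
t=6: [95, 95, 95, 95, 95, 95, 95, 95, 95, 95, 95, 95, 95, 95, 95, 95, 95, 95, 95, 95, 95, 95, 95, 95, 95]
t=7: [95, 95, 95, 95, 95, 95, 95, 95, 95, 95, 95, 95, 95, 95, 95, 95, 95, 95, 95, 95, 95, 95, 95, 95, 95]
t=8: [95, 95, 95, 95, 95, 95, 95, 95, 95, 95, 95, 95, 95, 95, 95, 95, 95, 95, 95, 95, 95, 95, 95, 95, 95]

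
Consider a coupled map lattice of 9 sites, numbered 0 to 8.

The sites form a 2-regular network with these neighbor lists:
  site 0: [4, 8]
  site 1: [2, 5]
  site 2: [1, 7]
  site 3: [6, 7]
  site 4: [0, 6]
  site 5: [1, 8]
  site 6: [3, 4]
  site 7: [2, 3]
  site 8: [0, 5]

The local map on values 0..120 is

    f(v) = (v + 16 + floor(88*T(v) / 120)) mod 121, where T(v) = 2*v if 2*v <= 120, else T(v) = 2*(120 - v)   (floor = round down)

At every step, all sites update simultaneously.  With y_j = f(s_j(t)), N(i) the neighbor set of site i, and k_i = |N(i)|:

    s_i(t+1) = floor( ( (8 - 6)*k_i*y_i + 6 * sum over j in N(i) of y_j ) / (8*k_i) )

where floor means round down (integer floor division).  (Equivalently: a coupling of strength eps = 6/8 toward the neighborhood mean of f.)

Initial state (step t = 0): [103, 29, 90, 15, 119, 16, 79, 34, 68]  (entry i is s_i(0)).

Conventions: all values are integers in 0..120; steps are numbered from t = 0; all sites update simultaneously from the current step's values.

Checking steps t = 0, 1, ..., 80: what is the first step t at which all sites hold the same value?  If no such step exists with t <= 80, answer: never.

Answer: never
Key observation: The state at step 10 reappears at step 14 — the system is in a cycle of period 4 from step 10 on.  No step 0..14 is synchronized, and the cycle repeats forever, so no step up to 80 (or ever) has all sites equal.

Derivation:
t=0: [103, 29, 90, 15, 119, 16, 79, 34, 68]  (not all equal)
t=1: [25, 53, 77, 63, 24, 61, 34, 55, 38]  (not all equal)
t=2: [88, 35, 29, 58, 84, 60, 68, 36, 71]  (not all equal)
t=3: [32, 74, 99, 63, 33, 62, 35, 72, 36]  (not all equal)
t=4: [98, 33, 33, 62, 97, 63, 77, 33, 77]  (not all equal)
t=5: [28, 76, 97, 60, 28, 59, 33, 76, 33]  (not all equal)
t=6: [89, 33, 32, 60, 89, 59, 72, 34, 71]  (not all equal)
t=7: [32, 74, 97, 61, 32, 60, 36, 76, 35]  (not all equal)
t=8: [97, 34, 32, 62, 97, 62, 77, 33, 76]  (not all equal)
t=9: [28, 75, 97, 60, 28, 60, 33, 75, 33]  (not all equal)
t=10: [89, 34, 33, 60, 89, 60, 72, 34, 72]  (not all equal)
t=11: [32, 77, 98, 61, 32, 61, 36, 77, 36]  (not all equal)
t=12: [97, 33, 32, 62, 97, 62, 77, 33, 77]  (not all equal)
t=13: [28, 75, 96, 60, 28, 60, 33, 75, 33]  (not all equal)
t=14: [89, 34, 33, 60, 89, 60, 72, 34, 72]  (not all equal)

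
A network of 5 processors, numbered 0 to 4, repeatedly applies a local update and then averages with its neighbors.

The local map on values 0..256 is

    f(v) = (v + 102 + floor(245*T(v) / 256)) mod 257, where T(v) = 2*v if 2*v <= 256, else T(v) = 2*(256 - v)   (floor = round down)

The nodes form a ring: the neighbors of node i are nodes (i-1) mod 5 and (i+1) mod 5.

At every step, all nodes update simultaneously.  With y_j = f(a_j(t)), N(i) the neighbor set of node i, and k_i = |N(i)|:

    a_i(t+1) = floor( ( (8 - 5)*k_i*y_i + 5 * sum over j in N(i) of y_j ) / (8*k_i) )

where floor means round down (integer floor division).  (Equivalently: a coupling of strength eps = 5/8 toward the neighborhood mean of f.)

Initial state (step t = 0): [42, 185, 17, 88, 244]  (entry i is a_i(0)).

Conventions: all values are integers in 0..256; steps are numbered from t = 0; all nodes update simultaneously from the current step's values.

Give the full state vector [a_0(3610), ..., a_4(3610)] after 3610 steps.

Answer: [175, 175, 175, 175, 175]
Key observation: The state at step 28, [175, 175, 175, 175, 175], reappears at step 29: the system is in a cycle of period 1 from step 28 on.  Therefore the state at step 3610 equals the state at step 28 + ((3610 - 28) mod 1) = 28, which is [175, 175, 175, 175, 175].

Derivation:
t=0: [42, 185, 17, 88, 244]
t=1: [170, 179, 139, 119, 143]
t=2: [184, 184, 190, 200, 192]
t=3: [163, 164, 159, 157, 159]
t=4: [186, 186, 188, 189, 188]
t=5: [163, 163, 163, 162, 163]
t=6: [186, 186, 186, 186, 186]
t=7: [164, 164, 164, 164, 164]
t=8: [185, 185, 185, 185, 185]
t=9: [165, 165, 165, 165, 165]
t=10: [184, 184, 184, 184, 184]
t=11: [166, 166, 166, 166, 166]
t=12: [183, 183, 183, 183, 183]
t=13: [167, 167, 167, 167, 167]
t=14: [182, 182, 182, 182, 182]
t=15: [168, 168, 168, 168, 168]
t=16: [181, 181, 181, 181, 181]
t=17: [169, 169, 169, 169, 169]
t=18: [180, 180, 180, 180, 180]
t=19: [170, 170, 170, 170, 170]
t=20: [179, 179, 179, 179, 179]
t=21: [171, 171, 171, 171, 171]
t=22: [178, 178, 178, 178, 178]
t=23: [172, 172, 172, 172, 172]
t=24: [177, 177, 177, 177, 177]
t=25: [173, 173, 173, 173, 173]
t=26: [176, 176, 176, 176, 176]
t=27: [174, 174, 174, 174, 174]
t=28: [175, 175, 175, 175, 175]
t=29: [175, 175, 175, 175, 175]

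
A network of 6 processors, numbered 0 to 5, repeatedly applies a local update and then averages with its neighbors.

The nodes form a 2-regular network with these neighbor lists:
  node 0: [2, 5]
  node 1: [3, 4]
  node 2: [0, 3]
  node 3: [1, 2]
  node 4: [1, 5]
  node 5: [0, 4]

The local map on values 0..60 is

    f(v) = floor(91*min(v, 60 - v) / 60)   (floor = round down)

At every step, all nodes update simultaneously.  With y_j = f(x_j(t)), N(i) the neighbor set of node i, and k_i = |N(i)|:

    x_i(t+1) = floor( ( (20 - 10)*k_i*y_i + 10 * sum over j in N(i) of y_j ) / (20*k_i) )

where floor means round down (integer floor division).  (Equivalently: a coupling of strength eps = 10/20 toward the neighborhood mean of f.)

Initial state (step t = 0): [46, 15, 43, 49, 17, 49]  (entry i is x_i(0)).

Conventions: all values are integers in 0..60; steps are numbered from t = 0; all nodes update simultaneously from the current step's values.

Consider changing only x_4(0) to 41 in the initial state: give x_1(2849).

Answer: x_1(2849) = 40
Key observation: The state at step 16, [41, 32, 41, 37, 32, 37], reappears at step 20: the system is in a cycle of period 4 from step 16 on.  Therefore the state at step 2849 equals the state at step 16 + ((2849 - 16) mod 4) = 17, which is [29, 40, 29, 34, 40, 34].

Derivation:
t=0: [46, 15, 43, 49, 41, 49]
t=1: [20, 22, 21, 19, 23, 20]
t=2: [30, 32, 30, 30, 32, 31]
t=3: [44, 42, 45, 44, 42, 43]
t=4: [23, 26, 23, 24, 26, 25]
t=5: [34, 38, 34, 36, 38, 36]
t=6: [38, 33, 38, 36, 33, 36]
t=7: [33, 39, 33, 36, 39, 36]
t=8: [39, 32, 39, 35, 32, 35]
t=9: [32, 40, 32, 36, 40, 36]
t=10: [40, 31, 40, 36, 31, 36]
t=11: [31, 41, 31, 36, 41, 36]
t=12: [41, 30, 41, 35, 30, 35]
t=13: [30, 43, 30, 36, 43, 36]
t=14: [42, 27, 42, 35, 27, 35]
t=15: [29, 39, 29, 35, 39, 35]
t=16: [41, 32, 41, 37, 32, 37]
t=17: [29, 40, 29, 34, 40, 34]
t=18: [42, 32, 42, 37, 32, 37]
t=19: [28, 40, 28, 34, 40, 34]
t=20: [41, 32, 41, 37, 32, 37]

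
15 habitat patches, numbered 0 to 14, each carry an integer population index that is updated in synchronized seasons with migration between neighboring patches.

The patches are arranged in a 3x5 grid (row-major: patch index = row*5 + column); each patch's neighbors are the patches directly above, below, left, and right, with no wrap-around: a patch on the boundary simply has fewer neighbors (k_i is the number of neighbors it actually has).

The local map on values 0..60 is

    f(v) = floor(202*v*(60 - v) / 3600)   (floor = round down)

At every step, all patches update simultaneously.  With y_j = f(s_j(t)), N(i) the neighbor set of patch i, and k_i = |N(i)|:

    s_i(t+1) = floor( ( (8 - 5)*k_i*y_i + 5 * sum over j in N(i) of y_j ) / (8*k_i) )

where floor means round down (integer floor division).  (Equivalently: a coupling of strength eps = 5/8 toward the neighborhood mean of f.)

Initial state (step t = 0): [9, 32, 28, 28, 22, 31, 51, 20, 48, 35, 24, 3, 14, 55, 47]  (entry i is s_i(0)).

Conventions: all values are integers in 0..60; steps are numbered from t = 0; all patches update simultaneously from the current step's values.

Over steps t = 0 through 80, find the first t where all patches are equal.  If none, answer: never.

Answer: 12
Key observation: Synchronization is absorbing here: once all patches are equal they stay equal, and step 12 is the first all-equal step.

Derivation:
t=0: [9, 32, 28, 28, 22, 31, 51, 20, 48, 35, 24, 3, 14, 55, 47]  (not all equal)
t=1: [40, 39, 48, 45, 48, 39, 33, 38, 36, 41, 36, 26, 27, 26, 32]  (not all equal)
t=2: [44, 42, 38, 37, 37, 46, 47, 45, 45, 43, 47, 48, 48, 49, 47]  (not all equal)
t=3: [39, 40, 43, 44, 45, 35, 35, 37, 38, 39, 34, 32, 32, 32, 34]  (not all equal)
t=4: [45, 44, 42, 40, 40, 48, 48, 46, 45, 44, 49, 49, 49, 48, 48]  (not all equal)
t=5: [36, 37, 40, 42, 42, 32, 33, 35, 37, 38, 30, 30, 31, 32, 34]  (not all equal)
t=6: [48, 47, 45, 43, 43, 49, 49, 48, 46, 46, 50, 49, 49, 49, 48]  (not all equal)
t=7: [32, 33, 36, 39, 39, 30, 30, 32, 35, 36, 29, 29, 30, 31, 32]  (not all equal)
t=8: [49, 49, 48, 46, 45, 50, 49, 49, 48, 48, 50, 50, 50, 49, 49]  (not all equal)
t=9: [29, 30, 32, 34, 35, 28, 29, 30, 32, 32, 28, 28, 28, 30, 30]  (not all equal)
t=10: [50, 50, 49, 49, 49, 50, 50, 50, 49, 49, 50, 50, 50, 50, 50]  (not all equal)
t=11: [28, 28, 29, 30, 30, 28, 28, 28, 29, 29, 28, 28, 28, 28, 28]  (not all equal)
t=12: [50, 50, 50, 50, 50, 50, 50, 50, 50, 50, 50, 50, 50, 50, 50]  (all equal)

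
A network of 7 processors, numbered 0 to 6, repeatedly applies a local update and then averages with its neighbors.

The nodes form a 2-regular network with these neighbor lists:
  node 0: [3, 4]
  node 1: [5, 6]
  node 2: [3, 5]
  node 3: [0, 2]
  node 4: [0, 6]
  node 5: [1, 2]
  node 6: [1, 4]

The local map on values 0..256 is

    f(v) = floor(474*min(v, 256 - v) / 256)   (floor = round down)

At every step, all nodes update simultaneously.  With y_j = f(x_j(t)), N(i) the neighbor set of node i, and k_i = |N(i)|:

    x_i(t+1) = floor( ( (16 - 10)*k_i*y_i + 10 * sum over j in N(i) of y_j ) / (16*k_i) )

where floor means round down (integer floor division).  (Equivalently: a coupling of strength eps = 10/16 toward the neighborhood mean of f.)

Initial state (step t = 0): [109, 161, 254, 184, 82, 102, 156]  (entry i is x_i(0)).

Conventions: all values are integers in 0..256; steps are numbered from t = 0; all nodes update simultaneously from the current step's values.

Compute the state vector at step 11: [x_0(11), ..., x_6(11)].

Simulating step by step:
t=0: [109, 161, 254, 184, 82, 102, 156]
t=1: [164, 182, 101, 113, 177, 126, 171]
t=2: [174, 173, 208, 189, 156, 188, 147]
t=3: [153, 159, 110, 121, 179, 122, 181]
t=4: [185, 180, 216, 206, 155, 203, 152]
t=5: [136, 143, 87, 98, 171, 103, 174]
t=6: [188, 184, 176, 187, 175, 186, 171]
t=7: [133, 139, 135, 132, 144, 136, 147]
t=8: [221, 213, 224, 226, 211, 220, 207]
t=9: [67, 78, 59, 59, 79, 67, 84]
t=10: [126, 141, 113, 113, 141, 125, 148]
t=11: [218, 213, 215, 216, 214, 218, 207]

Answer: [218, 213, 215, 216, 214, 218, 207]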